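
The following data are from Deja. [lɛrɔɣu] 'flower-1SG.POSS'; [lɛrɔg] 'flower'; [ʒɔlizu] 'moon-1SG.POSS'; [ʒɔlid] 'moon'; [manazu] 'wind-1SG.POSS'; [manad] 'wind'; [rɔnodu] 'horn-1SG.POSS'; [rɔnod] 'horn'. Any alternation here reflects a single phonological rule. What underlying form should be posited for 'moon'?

/ʒɔliz/

In [ʒɔlizu] and [ʒɔlid] the final segment of 'moon' alternates: [z] ~ [d].
If /d/ were underlying and a rule turned it into [z] before the 1SG.POSS suffix, 'horn' would also alternate; but it has [d] in both [rɔnodu] and [rɔnod].
The underlying segment must be /z/; voiced fricatives become stops word-finally, yielding [d] there.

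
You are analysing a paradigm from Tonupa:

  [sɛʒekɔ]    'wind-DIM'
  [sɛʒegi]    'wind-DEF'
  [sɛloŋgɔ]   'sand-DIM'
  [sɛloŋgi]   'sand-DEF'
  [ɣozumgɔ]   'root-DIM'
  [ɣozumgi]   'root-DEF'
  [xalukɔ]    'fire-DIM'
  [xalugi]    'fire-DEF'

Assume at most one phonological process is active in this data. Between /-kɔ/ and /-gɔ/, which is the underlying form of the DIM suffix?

/-kɔ/

The DIM morpheme has two allomorphs, [-gɔ] and [-kɔ].
By contrast the DEF suffix keeps its initial [g] throughout — that segment must be underlying.
The DIM suffix is therefore /-kɔ/ underlyingly, with post-nasal voicing: voiceless stops become voiced after a nasal.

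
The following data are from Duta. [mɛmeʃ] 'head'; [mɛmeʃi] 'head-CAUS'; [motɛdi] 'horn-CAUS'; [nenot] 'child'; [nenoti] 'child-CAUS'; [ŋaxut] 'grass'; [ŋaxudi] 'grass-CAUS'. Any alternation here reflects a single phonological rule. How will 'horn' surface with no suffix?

[motɛt]

The root 'grass' surfaces as [ŋaxut] and [ŋaxudi], with a stem-final [t] ~ [d] alternation.
But 'child' keeps [t] in both environments ([nenot], [nenoti]), so there is no rule changing /t/ to [d] before the CAUS suffix.
The alternation reflects word-final obstruent devoicing: voiced obstruents become voiceless word-finally. /d/ is underlying.
The one attested form of 'horn', [motɛdi], shows underlying /motɛd/. Applying the same rule word-finally gives [motɛt].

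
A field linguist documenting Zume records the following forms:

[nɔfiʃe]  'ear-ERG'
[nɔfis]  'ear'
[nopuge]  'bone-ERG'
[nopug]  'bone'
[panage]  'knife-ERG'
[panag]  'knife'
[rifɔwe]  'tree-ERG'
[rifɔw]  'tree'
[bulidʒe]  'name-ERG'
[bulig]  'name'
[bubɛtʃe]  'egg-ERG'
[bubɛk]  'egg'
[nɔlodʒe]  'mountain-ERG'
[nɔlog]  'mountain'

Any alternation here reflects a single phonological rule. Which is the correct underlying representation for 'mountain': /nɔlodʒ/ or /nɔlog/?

/nɔlodʒ/

The root 'mountain' surfaces as [nɔlodʒe] and [nɔlog], with a stem-final [dʒ] ~ [g] alternation.
The stem 'knife' ([panage], [panag]) shows [g] unchanged in both environments, so [g] cannot be basic with [dʒ] derived before the ERG suffix.
The underlying segment must be /dʒ/; palato-alveolar /tʃ/, /dʒ/ and /ʃ/ become [k], [g] and [s] when no front vowel follows, yielding [g] there.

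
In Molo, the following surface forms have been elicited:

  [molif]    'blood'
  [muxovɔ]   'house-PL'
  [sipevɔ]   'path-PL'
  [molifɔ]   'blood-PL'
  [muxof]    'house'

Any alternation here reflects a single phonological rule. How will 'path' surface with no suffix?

[sipef]

'house' shows [v] ~ [f] at the end of the stem ([muxovɔ] vs [muxof]).
The stem 'blood' ([molifɔ], [molif]) shows [f] unchanged in both environments, so [f] cannot be basic with [v] derived before the PL suffix.
The underlying segment must be /v/; voiced obstruents become voiceless word-finally, yielding [f] there.
The one attested form of 'path', [sipevɔ], shows underlying /sipev/. Applying the same rule word-finally gives [sipef].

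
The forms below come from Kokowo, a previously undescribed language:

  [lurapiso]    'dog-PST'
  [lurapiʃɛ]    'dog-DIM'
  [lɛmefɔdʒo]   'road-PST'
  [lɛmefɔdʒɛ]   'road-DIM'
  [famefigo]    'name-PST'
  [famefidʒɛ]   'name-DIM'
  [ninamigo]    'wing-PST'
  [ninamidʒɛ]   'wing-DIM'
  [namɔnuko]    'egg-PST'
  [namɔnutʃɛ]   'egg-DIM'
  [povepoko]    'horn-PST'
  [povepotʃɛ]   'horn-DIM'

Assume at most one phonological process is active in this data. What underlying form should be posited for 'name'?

The stem for 'name' ends in [g] in [famefigo] but [dʒ] in [famefidʒɛ].
But 'road' keeps [dʒ] in both environments ([lɛmefɔdʒo], [lɛmefɔdʒɛ]), so there is no rule changing /dʒ/ to [g] before the PST suffix.
So /g/ is underlying, and a rule of palatalization before a front vowel — /k/, /g/ and /s/ become palato-alveolar [tʃ], [dʒ] and [ʃ] before a front vowel — gives [dʒ].

/famefig/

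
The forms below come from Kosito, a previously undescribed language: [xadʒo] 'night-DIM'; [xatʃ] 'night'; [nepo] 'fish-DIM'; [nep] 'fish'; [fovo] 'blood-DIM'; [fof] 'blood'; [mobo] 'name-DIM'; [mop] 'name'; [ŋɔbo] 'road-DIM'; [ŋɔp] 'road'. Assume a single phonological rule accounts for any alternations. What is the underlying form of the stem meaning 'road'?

/ŋɔb/

'road' shows [b] ~ [p] at the end of the stem ([ŋɔbo] vs [ŋɔp]).
The stem 'fish' ([nepo], [nep]) shows [p] unchanged in both environments, so [p] cannot be basic with [b] derived before the DIM suffix.
The underlying segment must be /b/; voiced obstruents become voiceless word-finally, yielding [p] there.
So 'road' = /ŋɔb/.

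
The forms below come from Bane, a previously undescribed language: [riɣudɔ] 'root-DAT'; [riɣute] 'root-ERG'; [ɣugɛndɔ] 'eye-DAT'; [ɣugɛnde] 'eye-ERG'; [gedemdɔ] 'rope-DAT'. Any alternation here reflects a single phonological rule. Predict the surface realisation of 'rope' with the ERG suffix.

The ERG morpheme has two allomorphs, [-de] and [-te].
The DAT suffix, which begins with [d], is invariant after every stem; so [d] is not altered by any rule here.
The ERG suffix is therefore /-te/ underlyingly, with post-nasal voicing: voiceless stops become voiced after a nasal.
After 'rope', which ends in a nasal, the suffix surfaces as [-de], giving [gedemde].

[gedemde]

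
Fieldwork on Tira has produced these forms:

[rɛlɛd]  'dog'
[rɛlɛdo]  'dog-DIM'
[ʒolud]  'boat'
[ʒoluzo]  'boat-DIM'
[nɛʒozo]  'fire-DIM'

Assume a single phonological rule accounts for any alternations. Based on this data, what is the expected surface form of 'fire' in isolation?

The root 'boat' surfaces as [ʒolud] and [ʒoluzo], with a stem-final [d] ~ [z] alternation.
The stem 'dog' ([rɛlɛd], [rɛlɛdo]) shows [d] unchanged in both environments, so [d] cannot be basic with [z] derived before the DIM suffix.
The alternation reflects word-final hardening: voiced fricatives become stops word-finally. /z/ is underlying.
From [nɛʒozo] the stem 'fire' is /nɛʒoz/; word-finally this yields [nɛʒod].

[nɛʒod]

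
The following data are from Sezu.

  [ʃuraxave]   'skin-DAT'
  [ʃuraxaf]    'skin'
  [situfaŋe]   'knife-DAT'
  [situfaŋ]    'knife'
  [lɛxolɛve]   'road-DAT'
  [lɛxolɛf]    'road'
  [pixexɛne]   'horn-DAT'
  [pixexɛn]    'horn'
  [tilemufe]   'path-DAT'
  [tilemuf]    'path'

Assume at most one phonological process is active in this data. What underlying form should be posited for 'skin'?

/ʃuraxav/

'skin' shows [v] ~ [f] at the end of the stem ([ʃuraxave] vs [ʃuraxaf]).
But 'path' keeps [f] in both environments ([tilemufe], [tilemuf]), so there is no rule changing /f/ to [v] before the DAT suffix.
So /v/ is underlying, and a rule of word-final obstruent devoicing — voiced obstruents become voiceless word-finally — gives [f].
So 'skin' = /ʃuraxav/.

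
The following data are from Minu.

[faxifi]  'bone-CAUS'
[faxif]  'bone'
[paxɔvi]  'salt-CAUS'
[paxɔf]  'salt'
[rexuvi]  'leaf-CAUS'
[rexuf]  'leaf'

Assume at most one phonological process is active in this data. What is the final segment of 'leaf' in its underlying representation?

/v/

The root 'leaf' surfaces as [rexuvi] and [rexuf], with a stem-final [v] ~ [f] alternation.
Compare 'bone', with invariant [f] in [faxifi] and [faxif]: an analysis with underlying /f/ and a rule producing [v] before the CAUS suffix would wrongly predict alternation here too.
So /v/ is underlying, and a rule of word-final obstruent devoicing — voiced obstruents become voiceless word-finally — gives [f].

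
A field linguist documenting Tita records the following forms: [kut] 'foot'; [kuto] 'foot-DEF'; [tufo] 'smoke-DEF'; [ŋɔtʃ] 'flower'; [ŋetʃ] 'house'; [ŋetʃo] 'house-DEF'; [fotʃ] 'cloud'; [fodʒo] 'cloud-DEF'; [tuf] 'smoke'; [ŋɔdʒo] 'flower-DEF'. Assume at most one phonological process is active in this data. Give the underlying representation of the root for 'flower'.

The stem for 'flower' ends in [dʒ] in [ŋɔdʒo] but [tʃ] in [ŋɔtʃ].
The stem 'house' ([ŋetʃo], [ŋetʃ]) shows [tʃ] unchanged in both environments, so [tʃ] cannot be basic with [dʒ] derived before the DEF suffix.
The underlying segment must be /dʒ/; voiced obstruents become voiceless word-finally, yielding [tʃ] there.

/ŋɔdʒ/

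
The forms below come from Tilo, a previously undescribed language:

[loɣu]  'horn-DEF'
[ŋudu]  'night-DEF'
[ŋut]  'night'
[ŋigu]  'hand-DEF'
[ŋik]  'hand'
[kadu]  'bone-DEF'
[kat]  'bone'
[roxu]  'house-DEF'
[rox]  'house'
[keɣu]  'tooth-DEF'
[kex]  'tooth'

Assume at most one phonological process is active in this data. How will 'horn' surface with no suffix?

In [keɣu] and [kex] the final segment of 'tooth' alternates: [ɣ] ~ [x].
If /x/ were underlying and a rule turned it into [ɣ] before the DEF suffix, 'house' would also alternate; but it has [x] in both [roxu] and [rox].
Therefore /ɣ/ is basic and [x] is derived by word-final obstruent devoicing (voiced obstruents become voiceless word-finally).
The one attested form of 'horn', [loɣu], shows underlying /loɣ/. Applying the same rule word-finally gives [lox].

[lox]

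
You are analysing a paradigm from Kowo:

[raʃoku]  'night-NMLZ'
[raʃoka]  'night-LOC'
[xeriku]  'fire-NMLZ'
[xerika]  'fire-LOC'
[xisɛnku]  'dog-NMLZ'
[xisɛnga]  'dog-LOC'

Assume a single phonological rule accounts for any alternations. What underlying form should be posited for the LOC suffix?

/-ga/

The LOC morpheme has two allomorphs, [-ga] and [-ka].
The NMLZ suffix, which begins with [k], is invariant after every stem; so [k] is not altered by any rule here.
The LOC suffix is therefore /-ga/ underlyingly, with post-vocalic devoicing: voiced stops become voiceless after a vowel.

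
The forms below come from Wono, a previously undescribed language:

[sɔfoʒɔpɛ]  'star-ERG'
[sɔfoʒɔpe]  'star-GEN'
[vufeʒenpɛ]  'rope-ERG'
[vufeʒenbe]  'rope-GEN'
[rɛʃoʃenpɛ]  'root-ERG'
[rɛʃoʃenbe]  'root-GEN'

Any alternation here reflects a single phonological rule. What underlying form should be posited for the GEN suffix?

/-be/

The GEN suffix surfaces as [-be] and [-pe], depending on the final segment of the stem.
The ERG suffix, which begins with [p], is invariant after every stem; so [p] is not altered by any rule here.
So the underlying form is /-be/, and voiced stops become voiceless after a vowel.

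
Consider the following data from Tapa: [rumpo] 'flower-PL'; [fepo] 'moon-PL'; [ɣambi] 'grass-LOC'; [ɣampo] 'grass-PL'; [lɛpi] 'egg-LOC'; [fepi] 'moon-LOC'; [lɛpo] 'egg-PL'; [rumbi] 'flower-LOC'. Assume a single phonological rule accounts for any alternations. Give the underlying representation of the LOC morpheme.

/-bi/

The LOC suffix surfaces as [-bi] and [-pi], depending on the final segment of the stem.
By contrast the PL suffix keeps its initial [p] throughout — that segment must be underlying.
So the underlying form is /-bi/, and voiced stops become voiceless after a vowel.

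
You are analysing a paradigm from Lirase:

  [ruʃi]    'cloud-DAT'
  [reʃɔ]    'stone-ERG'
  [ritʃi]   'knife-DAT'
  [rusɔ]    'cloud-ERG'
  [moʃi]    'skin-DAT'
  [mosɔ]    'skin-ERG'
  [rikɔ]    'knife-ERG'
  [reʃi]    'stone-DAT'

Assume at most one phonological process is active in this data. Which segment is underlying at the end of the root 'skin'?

The stem for 'skin' ends in [ʃ] in [moʃi] but [s] in [mosɔ].
If /ʃ/ were underlying and a rule turned it into [s] before the ERG suffix, 'stone' would also alternate; but it has [ʃ] in both [reʃi] and [reʃɔ].
The alternation reflects palatalization before a front vowel: /k/ and /s/ become palato-alveolar [tʃ] and [ʃ] before a front vowel. /s/ is underlying.

/s/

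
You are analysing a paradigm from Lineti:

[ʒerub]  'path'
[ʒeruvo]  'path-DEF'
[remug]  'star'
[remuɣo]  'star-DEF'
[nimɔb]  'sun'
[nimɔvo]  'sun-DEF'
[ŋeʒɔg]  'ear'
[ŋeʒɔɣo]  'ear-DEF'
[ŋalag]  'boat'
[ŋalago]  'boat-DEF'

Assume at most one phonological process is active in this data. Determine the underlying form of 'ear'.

In [ŋeʒɔg] and [ŋeʒɔɣo] the final segment of 'ear' alternates: [g] ~ [ɣ].
If /g/ were underlying and a rule turned it into [ɣ] before the DEF suffix, 'boat' would also alternate; but it has [g] in both [ŋalag] and [ŋalago].
The alternation reflects word-final hardening: voiced fricatives become stops word-finally. /ɣ/ is underlying.
So 'ear' = /ŋeʒɔɣ/.

/ŋeʒɔɣ/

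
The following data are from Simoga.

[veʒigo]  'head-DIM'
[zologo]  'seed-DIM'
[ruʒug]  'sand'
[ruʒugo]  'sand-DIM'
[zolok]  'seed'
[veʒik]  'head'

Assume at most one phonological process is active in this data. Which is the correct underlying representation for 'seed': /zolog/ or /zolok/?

In [zologo] and [zolok] the final segment of 'seed' alternates: [g] ~ [k].
The stem 'sand' ([ruʒugo], [ruʒug]) shows [g] unchanged in both environments, so [g] cannot be basic with [k] derived in isolation.
The alternation reflects intervocalic voicing: voiceless stops become voiced between vowels. /k/ is underlying.

/zolok/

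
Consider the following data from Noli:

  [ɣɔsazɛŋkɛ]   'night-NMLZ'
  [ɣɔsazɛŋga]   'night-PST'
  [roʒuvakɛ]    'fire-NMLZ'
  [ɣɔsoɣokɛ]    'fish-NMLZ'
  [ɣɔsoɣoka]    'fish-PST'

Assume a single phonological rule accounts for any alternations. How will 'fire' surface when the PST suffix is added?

The PST morpheme has two allomorphs, [-ga] and [-ka].
The NMLZ suffix, which begins with [k], is invariant after every stem; so [k] is not altered by any rule here.
So the underlying form is /-ga/, and voiced stops become voiceless after a vowel.
After 'fire', which ends in a vowel, the suffix surfaces as [-ka], giving [roʒuvaka].

[roʒuvaka]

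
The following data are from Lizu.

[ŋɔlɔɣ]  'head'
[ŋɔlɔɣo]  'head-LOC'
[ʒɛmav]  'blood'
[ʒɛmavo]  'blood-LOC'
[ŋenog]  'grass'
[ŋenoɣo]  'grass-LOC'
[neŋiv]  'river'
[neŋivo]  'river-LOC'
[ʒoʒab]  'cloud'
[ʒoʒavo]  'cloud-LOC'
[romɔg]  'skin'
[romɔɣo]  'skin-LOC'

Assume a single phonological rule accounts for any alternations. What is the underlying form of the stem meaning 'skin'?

/romɔg/

In [romɔg] and [romɔɣo] the final segment of 'skin' alternates: [g] ~ [ɣ].
The stem 'head' ([ŋɔlɔɣ], [ŋɔlɔɣo]) shows [ɣ] unchanged in both environments, so [ɣ] cannot be basic with [g] derived in isolation.
The alternation reflects intervocalic spirantization: voiced stops become fricatives between vowels. /g/ is underlying.
Hence 'skin' is /romɔg/ underlyingly.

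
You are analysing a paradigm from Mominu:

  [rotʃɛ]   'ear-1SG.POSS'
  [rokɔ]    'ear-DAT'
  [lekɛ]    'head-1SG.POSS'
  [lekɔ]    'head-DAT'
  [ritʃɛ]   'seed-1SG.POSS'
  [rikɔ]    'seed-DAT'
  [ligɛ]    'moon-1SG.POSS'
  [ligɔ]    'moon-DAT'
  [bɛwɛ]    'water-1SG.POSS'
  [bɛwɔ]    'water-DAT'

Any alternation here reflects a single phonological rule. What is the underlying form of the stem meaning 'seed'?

The root 'seed' surfaces as [ritʃɛ] and [rikɔ], with a stem-final [tʃ] ~ [k] alternation.
Compare 'head', with invariant [k] in [lekɛ] and [lekɔ]: an analysis with underlying /k/ and a rule producing [tʃ] before the 1SG.POSS suffix would wrongly predict alternation here too.
The underlying segment must be /tʃ/; palato-alveolar /tʃ/ becomes [k] when no front vowel follows, yielding [k] there.
So 'seed' = /ritʃ/.

/ritʃ/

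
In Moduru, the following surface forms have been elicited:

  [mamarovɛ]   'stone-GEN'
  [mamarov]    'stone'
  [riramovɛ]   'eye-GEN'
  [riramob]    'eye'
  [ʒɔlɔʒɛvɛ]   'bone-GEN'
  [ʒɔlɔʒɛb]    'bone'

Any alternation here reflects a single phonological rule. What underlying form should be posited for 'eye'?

/riramob/

In [riramovɛ] and [riramob] the final segment of 'eye' alternates: [v] ~ [b].
But 'stone' keeps [v] in both environments ([mamarovɛ], [mamarov]), so there is no rule changing /v/ to [b] in isolation.
The underlying segment must be /b/; voiced stops become fricatives between vowels, yielding [v] there.
Hence 'eye' is /riramob/ underlyingly.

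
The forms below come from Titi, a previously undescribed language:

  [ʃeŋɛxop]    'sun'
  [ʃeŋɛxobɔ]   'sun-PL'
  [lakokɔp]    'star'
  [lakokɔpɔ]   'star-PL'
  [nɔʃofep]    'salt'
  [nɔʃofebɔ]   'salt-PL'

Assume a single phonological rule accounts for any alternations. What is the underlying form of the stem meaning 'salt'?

The stem for 'salt' ends in [p] in [nɔʃofep] but [b] in [nɔʃofebɔ].
The stem 'star' ([lakokɔp], [lakokɔpɔ]) shows [p] unchanged in both environments, so [p] cannot be basic with [b] derived before the PL suffix.
Therefore /b/ is basic and [p] is derived by word-final obstruent devoicing (voiced obstruents become voiceless word-finally).
The underlying form of 'salt' is therefore /nɔʃofeb/.

/nɔʃofeb/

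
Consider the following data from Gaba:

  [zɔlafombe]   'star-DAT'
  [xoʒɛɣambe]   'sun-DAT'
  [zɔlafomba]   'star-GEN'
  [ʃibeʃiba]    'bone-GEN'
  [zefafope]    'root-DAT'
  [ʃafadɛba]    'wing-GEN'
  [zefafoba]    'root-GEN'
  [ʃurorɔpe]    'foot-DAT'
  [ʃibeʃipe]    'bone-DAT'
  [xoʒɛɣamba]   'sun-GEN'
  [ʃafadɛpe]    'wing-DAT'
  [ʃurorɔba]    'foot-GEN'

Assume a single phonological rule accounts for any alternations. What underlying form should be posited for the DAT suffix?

The DAT suffix surfaces as [-be] and [-pe], depending on the final segment of the stem.
By contrast the GEN suffix keeps its initial [b] throughout — that segment must be underlying.
So the underlying form is /-pe/, and voiceless stops become voiced after a nasal.

/-pe/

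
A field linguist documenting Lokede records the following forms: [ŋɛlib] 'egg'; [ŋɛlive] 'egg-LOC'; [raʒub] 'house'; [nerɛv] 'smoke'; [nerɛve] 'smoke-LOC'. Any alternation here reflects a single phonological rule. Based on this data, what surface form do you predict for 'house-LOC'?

'egg' shows [b] ~ [v] at the end of the stem ([ŋɛlib] vs [ŋɛlive]).
But 'smoke' keeps [v] in both environments ([nerɛv], [nerɛve]), so there is no rule changing /v/ to [b] in isolation.
So /b/ is underlying, and a rule of intervocalic spirantization — voiced stops become fricatives between vowels — gives [v].
The one attested form of 'house', [raʒub], shows underlying /raʒub/. Applying the same rule between vowels gives [raʒuve].

[raʒuve]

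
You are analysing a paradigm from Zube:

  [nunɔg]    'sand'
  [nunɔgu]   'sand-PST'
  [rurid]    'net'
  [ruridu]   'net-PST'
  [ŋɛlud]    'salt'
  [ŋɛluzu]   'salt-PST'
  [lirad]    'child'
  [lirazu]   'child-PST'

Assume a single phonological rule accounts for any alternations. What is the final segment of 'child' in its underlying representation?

In [lirad] and [lirazu] the final segment of 'child' alternates: [d] ~ [z].
The stem 'net' ([rurid], [ruridu]) shows [d] unchanged in both environments, so [d] cannot be basic with [z] derived before the PST suffix.
So /z/ is underlying, and a rule of word-final hardening — voiced fricatives become stops word-finally — gives [d].

/z/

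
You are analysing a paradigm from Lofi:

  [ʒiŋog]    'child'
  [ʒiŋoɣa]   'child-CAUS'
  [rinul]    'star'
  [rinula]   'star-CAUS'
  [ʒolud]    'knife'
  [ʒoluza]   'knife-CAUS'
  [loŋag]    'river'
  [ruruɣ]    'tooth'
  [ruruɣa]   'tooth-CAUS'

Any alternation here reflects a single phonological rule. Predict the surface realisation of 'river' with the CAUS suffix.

[loŋaɣa]

'child' shows [g] ~ [ɣ] at the end of the stem ([ʒiŋog] vs [ʒiŋoɣa]).
But 'tooth' keeps [ɣ] in both environments ([ruruɣ], [ruruɣa]), so there is no rule changing /ɣ/ to [g] in isolation.
So /g/ is underlying, and a rule of intervocalic spirantization — voiced stops become fricatives between vowels — gives [ɣ].
The one attested form of 'river', [loŋag], shows underlying /loŋag/. Applying the same rule between vowels gives [loŋaɣa].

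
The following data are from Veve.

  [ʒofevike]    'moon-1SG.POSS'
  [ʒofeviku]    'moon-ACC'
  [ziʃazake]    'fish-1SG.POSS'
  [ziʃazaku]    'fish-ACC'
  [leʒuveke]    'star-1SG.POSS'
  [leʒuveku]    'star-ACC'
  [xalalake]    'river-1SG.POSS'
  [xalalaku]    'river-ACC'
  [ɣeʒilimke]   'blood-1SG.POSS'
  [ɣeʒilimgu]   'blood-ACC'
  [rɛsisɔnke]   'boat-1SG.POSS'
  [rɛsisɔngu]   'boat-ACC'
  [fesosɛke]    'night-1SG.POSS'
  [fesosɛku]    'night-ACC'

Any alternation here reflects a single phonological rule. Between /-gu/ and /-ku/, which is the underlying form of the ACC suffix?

The ACC morpheme has two allomorphs, [-gu] and [-ku].
The 1SG.POSS suffix, which begins with [k], is invariant after every stem; so [k] is not altered by any rule here.
So the underlying form is /-gu/, and voiced stops become voiceless after a vowel.

/-gu/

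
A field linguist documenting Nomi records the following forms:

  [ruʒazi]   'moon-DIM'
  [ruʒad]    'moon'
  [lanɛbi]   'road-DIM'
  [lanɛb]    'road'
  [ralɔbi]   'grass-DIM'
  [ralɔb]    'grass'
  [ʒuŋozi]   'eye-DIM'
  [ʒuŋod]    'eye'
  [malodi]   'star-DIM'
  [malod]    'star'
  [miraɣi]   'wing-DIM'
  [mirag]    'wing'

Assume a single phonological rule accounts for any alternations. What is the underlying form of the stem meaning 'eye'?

In [ʒuŋozi] and [ʒuŋod] the final segment of 'eye' alternates: [z] ~ [d].
If /d/ were underlying and a rule turned it into [z] before the DIM suffix, 'star' would also alternate; but it has [d] in both [malodi] and [malod].
So /z/ is underlying, and a rule of word-final hardening — voiced fricatives become stops word-finally — gives [d].

/ʒuŋoz/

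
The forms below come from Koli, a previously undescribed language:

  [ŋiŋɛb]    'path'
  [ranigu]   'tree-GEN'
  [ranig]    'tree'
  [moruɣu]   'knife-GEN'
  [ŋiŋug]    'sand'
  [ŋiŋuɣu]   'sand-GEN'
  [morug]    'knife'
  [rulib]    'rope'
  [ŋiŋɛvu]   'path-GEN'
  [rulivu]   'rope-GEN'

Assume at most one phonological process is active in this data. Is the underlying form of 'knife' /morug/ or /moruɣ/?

The root 'knife' surfaces as [moruɣu] and [morug], with a stem-final [ɣ] ~ [g] alternation.
If /g/ were underlying and a rule turned it into [ɣ] before the GEN suffix, 'tree' would also alternate; but it has [g] in both [ranigu] and [ranig].
The alternation reflects word-final hardening: voiced fricatives become stops word-finally. /ɣ/ is underlying.

/moruɣ/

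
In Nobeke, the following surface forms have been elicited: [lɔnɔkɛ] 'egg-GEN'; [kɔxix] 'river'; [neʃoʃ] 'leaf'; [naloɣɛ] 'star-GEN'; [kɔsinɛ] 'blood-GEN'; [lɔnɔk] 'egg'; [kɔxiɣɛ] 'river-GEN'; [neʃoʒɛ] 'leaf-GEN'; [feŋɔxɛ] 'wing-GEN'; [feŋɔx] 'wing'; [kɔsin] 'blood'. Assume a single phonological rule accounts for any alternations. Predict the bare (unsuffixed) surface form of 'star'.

The stem for 'river' ends in [x] in [kɔxix] but [ɣ] in [kɔxiɣɛ].
But 'wing' keeps [x] in both environments ([feŋɔx], [feŋɔxɛ]), so there is no rule changing /x/ to [ɣ] before the GEN suffix.
So /ɣ/ is underlying, and a rule of word-final obstruent devoicing — voiced obstruents become voiceless word-finally — gives [x].
The one attested form of 'star', [naloɣɛ], shows underlying /naloɣ/. Applying the same rule word-finally gives [nalox].

[nalox]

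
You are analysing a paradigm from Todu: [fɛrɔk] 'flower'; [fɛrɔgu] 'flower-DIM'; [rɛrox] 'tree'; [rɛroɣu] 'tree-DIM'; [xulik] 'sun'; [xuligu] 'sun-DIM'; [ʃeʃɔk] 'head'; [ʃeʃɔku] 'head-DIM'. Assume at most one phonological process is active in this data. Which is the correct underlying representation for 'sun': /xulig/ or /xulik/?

The root 'sun' surfaces as [xulik] and [xuligu], with a stem-final [k] ~ [g] alternation.
Compare 'head', with invariant [k] in [ʃeʃɔk] and [ʃeʃɔku]: an analysis with underlying /k/ and a rule producing [g] before the DIM suffix would wrongly predict alternation here too.
Therefore /g/ is basic and [k] is derived by word-final obstruent devoicing (voiced obstruents become voiceless word-finally).

/xulig/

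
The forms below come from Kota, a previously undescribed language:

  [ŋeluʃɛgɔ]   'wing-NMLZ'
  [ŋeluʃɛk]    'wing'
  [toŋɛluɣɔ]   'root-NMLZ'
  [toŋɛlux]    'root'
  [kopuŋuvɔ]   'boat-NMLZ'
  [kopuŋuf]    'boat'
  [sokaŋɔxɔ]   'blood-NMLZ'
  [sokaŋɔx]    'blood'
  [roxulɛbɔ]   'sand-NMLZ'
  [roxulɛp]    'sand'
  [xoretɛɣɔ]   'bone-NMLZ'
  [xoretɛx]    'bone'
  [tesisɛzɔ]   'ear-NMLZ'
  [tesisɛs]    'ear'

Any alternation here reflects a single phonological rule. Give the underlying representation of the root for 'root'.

'root' shows [ɣ] ~ [x] at the end of the stem ([toŋɛluɣɔ] vs [toŋɛlux]).
But 'blood' keeps [x] in both environments ([sokaŋɔxɔ], [sokaŋɔx]), so there is no rule changing /x/ to [ɣ] before the NMLZ suffix.
Therefore /ɣ/ is basic and [x] is derived by word-final obstruent devoicing (voiced obstruents become voiceless word-finally).
So 'root' = /toŋɛluɣ/.

/toŋɛluɣ/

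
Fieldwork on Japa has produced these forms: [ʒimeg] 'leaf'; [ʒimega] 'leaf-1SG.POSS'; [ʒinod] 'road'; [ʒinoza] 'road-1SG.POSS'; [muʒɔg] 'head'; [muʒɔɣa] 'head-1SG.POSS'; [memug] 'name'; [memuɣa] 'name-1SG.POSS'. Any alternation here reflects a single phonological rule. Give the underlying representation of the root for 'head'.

The stem for 'head' ends in [g] in [muʒɔg] but [ɣ] in [muʒɔɣa].
If /g/ were underlying and a rule turned it into [ɣ] before the 1SG.POSS suffix, 'leaf' would also alternate; but it has [g] in both [ʒimeg] and [ʒimega].
The alternation reflects word-final hardening: voiced fricatives become stops word-finally. /ɣ/ is underlying.

/muʒɔɣ/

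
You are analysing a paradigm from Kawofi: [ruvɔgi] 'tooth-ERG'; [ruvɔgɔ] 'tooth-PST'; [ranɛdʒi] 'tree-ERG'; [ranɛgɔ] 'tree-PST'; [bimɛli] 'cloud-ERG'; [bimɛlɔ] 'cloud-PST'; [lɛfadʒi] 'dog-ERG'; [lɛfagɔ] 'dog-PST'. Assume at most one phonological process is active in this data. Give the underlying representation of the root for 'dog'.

In [lɛfadʒi] and [lɛfagɔ] the final segment of 'dog' alternates: [dʒ] ~ [g].
If /g/ were underlying and a rule turned it into [dʒ] before the ERG suffix, 'tooth' would also alternate; but it has [g] in both [ruvɔgi] and [ruvɔgɔ].
Therefore /dʒ/ is basic and [g] is derived by depalatalization (palato-alveolar /dʒ/ becomes [g] when no front vowel follows).

/lɛfadʒ/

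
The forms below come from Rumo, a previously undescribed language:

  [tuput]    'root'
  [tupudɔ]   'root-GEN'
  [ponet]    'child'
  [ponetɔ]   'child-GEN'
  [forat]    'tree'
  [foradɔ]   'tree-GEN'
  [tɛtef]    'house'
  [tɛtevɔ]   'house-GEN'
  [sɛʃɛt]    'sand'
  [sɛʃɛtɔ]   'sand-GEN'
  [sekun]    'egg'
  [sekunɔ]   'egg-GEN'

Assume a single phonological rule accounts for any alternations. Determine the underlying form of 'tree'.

/forad/

The stem for 'tree' ends in [t] in [forat] but [d] in [foradɔ].
The stem 'sand' ([sɛʃɛt], [sɛʃɛtɔ]) shows [t] unchanged in both environments, so [t] cannot be basic with [d] derived before the GEN suffix.
The alternation reflects word-final obstruent devoicing: voiced obstruents become voiceless word-finally. /d/ is underlying.
The underlying form of 'tree' is therefore /forad/.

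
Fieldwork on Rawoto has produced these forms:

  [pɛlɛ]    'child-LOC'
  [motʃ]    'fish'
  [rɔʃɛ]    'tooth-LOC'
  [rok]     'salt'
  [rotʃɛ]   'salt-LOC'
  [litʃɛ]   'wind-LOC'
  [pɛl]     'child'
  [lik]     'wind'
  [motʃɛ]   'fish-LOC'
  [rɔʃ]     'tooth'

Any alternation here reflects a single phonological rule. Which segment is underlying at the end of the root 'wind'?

/k/

'wind' shows [tʃ] ~ [k] at the end of the stem ([litʃɛ] vs [lik]).
If /tʃ/ were underlying and a rule turned it into [k] in isolation, 'fish' would also alternate; but it has [tʃ] in both [motʃɛ] and [motʃ].
So /k/ is underlying, and a rule of palatalization before a front vowel — /k/ becomes palato-alveolar [tʃ] before a front vowel — gives [tʃ].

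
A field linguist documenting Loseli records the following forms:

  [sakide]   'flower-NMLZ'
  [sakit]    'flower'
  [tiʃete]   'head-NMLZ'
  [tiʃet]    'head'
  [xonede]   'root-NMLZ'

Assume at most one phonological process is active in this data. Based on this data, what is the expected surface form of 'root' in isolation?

[xonet]

The root 'flower' surfaces as [sakide] and [sakit], with a stem-final [d] ~ [t] alternation.
If /t/ were underlying and a rule turned it into [d] before the NMLZ suffix, 'head' would also alternate; but it has [t] in both [tiʃete] and [tiʃet].
The underlying segment must be /d/; voiced obstruents become voiceless word-finally, yielding [t] there.
The one attested form of 'root', [xonede], shows underlying /xoned/. Applying the same rule word-finally gives [xonet].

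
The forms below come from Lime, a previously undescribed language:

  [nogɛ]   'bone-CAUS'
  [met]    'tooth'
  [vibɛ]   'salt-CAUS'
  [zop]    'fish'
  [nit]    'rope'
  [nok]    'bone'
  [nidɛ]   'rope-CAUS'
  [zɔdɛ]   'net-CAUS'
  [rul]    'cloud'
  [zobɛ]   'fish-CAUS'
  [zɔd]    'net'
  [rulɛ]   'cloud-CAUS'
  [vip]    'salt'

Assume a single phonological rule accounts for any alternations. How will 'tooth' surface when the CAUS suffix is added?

In [nit] and [nidɛ] the final segment of 'rope' alternates: [t] ~ [d].
Compare 'net', with invariant [d] in [zɔd] and [zɔdɛ]: an analysis with underlying /d/ and a rule producing [t] in isolation would wrongly predict alternation here too.
The alternation reflects intervocalic voicing: voiceless stops become voiced between vowels. /t/ is underlying.
The one attested form of 'tooth', [met], shows underlying /met/. Applying the same rule between vowels gives [medɛ].

[medɛ]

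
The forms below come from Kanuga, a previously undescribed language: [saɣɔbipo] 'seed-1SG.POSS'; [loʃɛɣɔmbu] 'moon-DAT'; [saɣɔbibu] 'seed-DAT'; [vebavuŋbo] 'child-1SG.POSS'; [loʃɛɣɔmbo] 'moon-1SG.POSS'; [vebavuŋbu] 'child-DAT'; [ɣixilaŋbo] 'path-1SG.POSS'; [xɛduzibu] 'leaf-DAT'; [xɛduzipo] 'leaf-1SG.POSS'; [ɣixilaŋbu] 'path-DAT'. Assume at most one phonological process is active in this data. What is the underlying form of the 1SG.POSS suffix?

The 1SG.POSS morpheme has two allomorphs, [-bo] and [-po].
By contrast the DAT suffix keeps its initial [b] throughout — that segment must be underlying.
So the underlying form is /-po/, and voiceless stops become voiced after a nasal.

/-po/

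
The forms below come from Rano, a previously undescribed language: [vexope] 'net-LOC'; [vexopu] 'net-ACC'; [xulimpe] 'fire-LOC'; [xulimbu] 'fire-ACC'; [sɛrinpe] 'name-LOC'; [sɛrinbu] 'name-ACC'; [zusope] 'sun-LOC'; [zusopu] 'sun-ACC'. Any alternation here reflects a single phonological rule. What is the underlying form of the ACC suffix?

/-bu/

The ACC morpheme has two allomorphs, [-bu] and [-pu].
The LOC suffix, which begins with [p], is invariant after every stem; so [p] is not altered by any rule here.
The ACC suffix is therefore /-bu/ underlyingly, with post-vocalic devoicing: voiced stops become voiceless after a vowel.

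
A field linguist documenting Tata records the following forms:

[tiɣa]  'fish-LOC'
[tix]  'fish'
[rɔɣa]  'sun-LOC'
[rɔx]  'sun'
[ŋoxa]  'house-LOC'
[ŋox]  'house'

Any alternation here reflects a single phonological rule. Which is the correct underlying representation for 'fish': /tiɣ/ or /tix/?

The root 'fish' surfaces as [tiɣa] and [tix], with a stem-final [ɣ] ~ [x] alternation.
The stem 'house' ([ŋoxa], [ŋox]) shows [x] unchanged in both environments, so [x] cannot be basic with [ɣ] derived before the LOC suffix.
The alternation reflects word-final obstruent devoicing: voiced obstruents become voiceless word-finally. /ɣ/ is underlying.

/tiɣ/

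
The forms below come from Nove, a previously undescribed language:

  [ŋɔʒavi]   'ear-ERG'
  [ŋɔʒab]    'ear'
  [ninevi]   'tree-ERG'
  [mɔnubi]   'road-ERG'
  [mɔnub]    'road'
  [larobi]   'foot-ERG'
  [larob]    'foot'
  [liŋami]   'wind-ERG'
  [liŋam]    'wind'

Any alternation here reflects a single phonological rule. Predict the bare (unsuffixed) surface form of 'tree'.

[nineb]

The root 'ear' surfaces as [ŋɔʒavi] and [ŋɔʒab], with a stem-final [v] ~ [b] alternation.
If /b/ were underlying and a rule turned it into [v] before the ERG suffix, 'foot' would also alternate; but it has [b] in both [larobi] and [larob].
The alternation reflects word-final hardening: voiced fricatives become stops word-finally. /v/ is underlying.
From [ninevi] the stem 'tree' is /ninev/; word-finally this yields [nineb].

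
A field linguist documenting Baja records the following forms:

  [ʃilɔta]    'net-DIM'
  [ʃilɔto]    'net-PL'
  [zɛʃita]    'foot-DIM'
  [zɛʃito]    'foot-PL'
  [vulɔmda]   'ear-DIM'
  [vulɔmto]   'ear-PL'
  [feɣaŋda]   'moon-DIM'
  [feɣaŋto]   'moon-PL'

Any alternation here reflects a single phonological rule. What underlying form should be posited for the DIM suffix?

The DIM morpheme has two allomorphs, [-da] and [-ta].
The PL suffix, which begins with [t], is invariant after every stem; so [t] is not altered by any rule here.
So the underlying form is /-da/, and voiced stops become voiceless after a vowel.

/-da/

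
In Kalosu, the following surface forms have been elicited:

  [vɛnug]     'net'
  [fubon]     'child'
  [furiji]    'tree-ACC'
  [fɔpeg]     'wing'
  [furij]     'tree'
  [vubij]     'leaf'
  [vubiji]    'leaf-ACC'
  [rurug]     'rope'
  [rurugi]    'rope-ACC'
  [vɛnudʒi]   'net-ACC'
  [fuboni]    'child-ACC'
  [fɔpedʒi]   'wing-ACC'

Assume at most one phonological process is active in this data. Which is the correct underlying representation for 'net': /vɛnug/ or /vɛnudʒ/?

/vɛnudʒ/

In [vɛnudʒi] and [vɛnug] the final segment of 'net' alternates: [dʒ] ~ [g].
But 'rope' keeps [g] in both environments ([rurugi], [rurug]), so there is no rule changing /g/ to [dʒ] before the ACC suffix.
The alternation reflects depalatalization: palato-alveolar /dʒ/ becomes [g] when no front vowel follows. /dʒ/ is underlying.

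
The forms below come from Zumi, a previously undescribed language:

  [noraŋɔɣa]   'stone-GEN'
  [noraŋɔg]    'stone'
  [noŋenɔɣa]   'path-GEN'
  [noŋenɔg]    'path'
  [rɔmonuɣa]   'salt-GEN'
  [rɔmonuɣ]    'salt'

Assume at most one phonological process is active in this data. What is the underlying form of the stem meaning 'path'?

/noŋenɔg/

The root 'path' surfaces as [noŋenɔɣa] and [noŋenɔg], with a stem-final [ɣ] ~ [g] alternation.
But 'salt' keeps [ɣ] in both environments ([rɔmonuɣa], [rɔmonuɣ]), so there is no rule changing /ɣ/ to [g] in isolation.
Therefore /g/ is basic and [ɣ] is derived by intervocalic spirantization (voiced stops become fricatives between vowels).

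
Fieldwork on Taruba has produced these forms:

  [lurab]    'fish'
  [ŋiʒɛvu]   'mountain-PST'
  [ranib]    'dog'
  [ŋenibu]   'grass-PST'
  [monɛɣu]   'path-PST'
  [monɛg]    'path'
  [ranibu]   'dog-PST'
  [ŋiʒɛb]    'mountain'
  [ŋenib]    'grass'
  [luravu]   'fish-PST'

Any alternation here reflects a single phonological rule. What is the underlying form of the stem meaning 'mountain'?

/ŋiʒɛv/

The stem for 'mountain' ends in [v] in [ŋiʒɛvu] but [b] in [ŋiʒɛb].
But 'grass' keeps [b] in both environments ([ŋenibu], [ŋenib]), so there is no rule changing /b/ to [v] before the PST suffix.
So /v/ is underlying, and a rule of word-final hardening — voiced fricatives become stops word-finally — gives [b].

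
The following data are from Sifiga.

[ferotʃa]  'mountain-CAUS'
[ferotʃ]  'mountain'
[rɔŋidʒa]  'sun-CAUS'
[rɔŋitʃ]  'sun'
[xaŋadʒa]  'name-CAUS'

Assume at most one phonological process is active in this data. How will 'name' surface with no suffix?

The stem for 'sun' ends in [dʒ] in [rɔŋidʒa] but [tʃ] in [rɔŋitʃ].
Compare 'mountain', with invariant [tʃ] in [ferotʃa] and [ferotʃ]: an analysis with underlying /tʃ/ and a rule producing [dʒ] before the CAUS suffix would wrongly predict alternation here too.
The underlying segment must be /dʒ/; voiced obstruents become voiceless word-finally, yielding [tʃ] there.
The one attested form of 'name', [xaŋadʒa], shows underlying /xaŋadʒ/. Applying the same rule word-finally gives [xaŋatʃ].

[xaŋatʃ]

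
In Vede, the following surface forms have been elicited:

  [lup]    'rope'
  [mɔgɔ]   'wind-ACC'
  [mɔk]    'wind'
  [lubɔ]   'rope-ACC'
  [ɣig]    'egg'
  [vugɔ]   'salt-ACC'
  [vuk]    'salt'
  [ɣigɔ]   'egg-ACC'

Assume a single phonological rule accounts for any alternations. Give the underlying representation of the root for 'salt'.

'salt' shows [g] ~ [k] at the end of the stem ([vugɔ] vs [vuk]).
If /g/ were underlying and a rule turned it into [k] in isolation, 'egg' would also alternate; but it has [g] in both [ɣigɔ] and [ɣig].
The underlying segment must be /k/; voiceless stops become voiced between vowels, yielding [g] there.
So 'salt' = /vuk/.

/vuk/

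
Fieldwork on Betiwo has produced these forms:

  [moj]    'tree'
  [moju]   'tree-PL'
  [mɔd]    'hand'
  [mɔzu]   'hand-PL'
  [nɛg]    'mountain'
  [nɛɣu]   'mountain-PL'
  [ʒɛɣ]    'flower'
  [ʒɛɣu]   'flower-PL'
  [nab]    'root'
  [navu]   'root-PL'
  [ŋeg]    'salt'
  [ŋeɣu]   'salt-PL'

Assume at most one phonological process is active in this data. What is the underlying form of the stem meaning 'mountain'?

/nɛg/

The stem for 'mountain' ends in [g] in [nɛg] but [ɣ] in [nɛɣu].
If /ɣ/ were underlying and a rule turned it into [g] in isolation, 'flower' would also alternate; but it has [ɣ] in both [ʒɛɣ] and [ʒɛɣu].
So /g/ is underlying, and a rule of intervocalic spirantization — voiced stops become fricatives between vowels — gives [ɣ].
The underlying form of 'mountain' is therefore /nɛg/.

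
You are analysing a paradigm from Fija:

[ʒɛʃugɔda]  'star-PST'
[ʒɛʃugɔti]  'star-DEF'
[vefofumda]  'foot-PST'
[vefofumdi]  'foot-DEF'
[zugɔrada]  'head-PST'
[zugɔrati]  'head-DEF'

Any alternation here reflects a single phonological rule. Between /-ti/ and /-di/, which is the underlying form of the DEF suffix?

The DEF morpheme has two allomorphs, [-di] and [-ti].
The PST suffix, which begins with [d], is invariant after every stem; so [d] is not altered by any rule here.
The DEF suffix is therefore /-ti/ underlyingly, with post-nasal voicing: voiceless stops become voiced after a nasal.

/-ti/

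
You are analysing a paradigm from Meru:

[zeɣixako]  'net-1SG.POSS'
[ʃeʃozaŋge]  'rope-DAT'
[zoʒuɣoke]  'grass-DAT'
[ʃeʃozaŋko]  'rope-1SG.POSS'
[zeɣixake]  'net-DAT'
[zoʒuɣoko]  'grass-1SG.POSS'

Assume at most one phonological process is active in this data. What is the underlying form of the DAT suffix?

The DAT morpheme has two allomorphs, [-ge] and [-ke].
The 1SG.POSS suffix, which begins with [k], is invariant after every stem; so [k] is not altered by any rule here.
The DAT suffix is therefore /-ge/ underlyingly, with post-vocalic devoicing: voiced stops become voiceless after a vowel.

/-ge/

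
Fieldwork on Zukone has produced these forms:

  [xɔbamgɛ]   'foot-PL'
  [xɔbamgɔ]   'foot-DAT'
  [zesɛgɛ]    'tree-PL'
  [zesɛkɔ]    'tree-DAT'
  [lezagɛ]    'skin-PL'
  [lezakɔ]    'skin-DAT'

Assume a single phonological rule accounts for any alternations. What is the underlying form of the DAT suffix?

The DAT morpheme has two allomorphs, [-gɔ] and [-kɔ].
By contrast the PL suffix keeps its initial [g] throughout — that segment must be underlying.
The DAT suffix is therefore /-kɔ/ underlyingly, with post-nasal voicing: voiceless stops become voiced after a nasal.

/-kɔ/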